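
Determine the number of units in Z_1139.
1056

Prime factorization: 1139 = 17 × 67
Using the formula φ(n) = n × Π(1 - 1/p) for each prime factor p:
φ(1139) = 1139 × (1 - 1/17) × (1 - 1/67)
φ(1139) = 1056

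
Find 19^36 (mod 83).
Using repeated squaring. 36 = 32 + 4 (binary 100100). Repeated squaring mod 83: 19^1 ≡ 19; 19^2 ≡ 19² = 361 ≡ 29; 19^4 ≡ 29² = 841 ≡ 11; 19^8 ≡ 11² = 121 ≡ 38; 19^16 ≡ 38² = 1444 ≡ 33; 19^32 ≡ 33² = 1089 ≡ 10. Multiply: 19^36 = 19^32 × 19^4 ≡ 10 × 11 (mod 83): 10 × 11 = 110 ≡ 27. So 19^36 ≡ 27 (mod 83).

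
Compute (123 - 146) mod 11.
10

(123 - 146) = -23
-23 mod 11 = 10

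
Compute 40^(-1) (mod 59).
40^(-1) ≡ 31 (mod 59). Verification: 40 × 31 = 1240 ≡ 1 (mod 59)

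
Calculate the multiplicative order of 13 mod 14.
Powers of 13 mod 14: 13^1≡13, 13^2≡1. Order = 2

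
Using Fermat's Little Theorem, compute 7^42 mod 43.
By Fermat's Little Theorem, 7^{42} ≡ 1 (mod 43) since 43 is prime and gcd(7, 43) = 1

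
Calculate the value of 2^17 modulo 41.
Using repeated squaring. 17 = 16 + 1 (binary 10001). Repeated squaring mod 41: 2^1 ≡ 2; 2^2 ≡ 2² = 4 ≡ 4; 2^4 ≡ 4² = 16 ≡ 16; 2^8 ≡ 16² = 256 ≡ 10; 2^16 ≡ 10² = 100 ≡ 18. Multiply: 2^17 = 2^16 × 2^1 ≡ 18 × 2 (mod 41): 18 × 2 = 36 ≡ 36. So 2^17 ≡ 36 (mod 41).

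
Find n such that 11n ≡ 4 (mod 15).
14

Since gcd(11, 15) = 1 divides 4, a solution exists.
Multiply both sides by the inverse of 11 mod 15:
  11^(-1) mod 15 = 11
  x ≡ 11 × 4 ≡ 44 ≡ 14 (mod 15)
Verification: 11 × 14 = 154 = 10 × 15 + 4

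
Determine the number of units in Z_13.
12

Prime factorization: 13 = 13
Using the formula φ(n) = n × Π(1 - 1/p) for each prime factor p:
φ(13) = 13 × (1 - 1/13)
φ(13) = 12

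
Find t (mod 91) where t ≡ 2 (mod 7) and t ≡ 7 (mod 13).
M = 7 × 13 = 91. M₁ = 13, y₁ ≡ 6 (mod 7). M₂ = 7, y₂ ≡ 2 (mod 13). t = 2×13×6 + 7×7×2 ≡ 72 (mod 91)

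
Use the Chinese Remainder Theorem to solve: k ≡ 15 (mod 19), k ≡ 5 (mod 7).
110

Using the Chinese Remainder Theorem:
M = product of moduli = 133
For equation 1: M_1 = 7, 7 ≡ 7 (mod 19), inverse of 7 mod 19 is 11 (check: 7 × 11 = 77 ≡ 1 (mod 19))
For equation 2: M_2 = 19, 19 ≡ 5 (mod 7), inverse of 19 mod 7 is 3 (check: 5 × 3 = 15 ≡ 1 (mod 7))
Combine: k ≡ Σ r_i×M_i×(M_i⁻¹ mod m_i) = 15×7×11 + 5×19×3 = 1155 + 285 = 1440
1440 mod 133 = 110
k ≡ 110 (mod 133)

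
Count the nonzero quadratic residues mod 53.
For prime 53, there are (p-1)/2 = (53-1)/2 = 26 quadratic residues (excluding 0).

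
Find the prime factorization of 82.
2 × 41

Divide by primes starting from smallest:
82 ÷ 2 = 41
41 ÷ 41 = 1

82 = 2 × 41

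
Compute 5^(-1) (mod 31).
5^(-1) ≡ 25 (mod 31). Verification: 5 × 25 = 125 ≡ 1 (mod 31)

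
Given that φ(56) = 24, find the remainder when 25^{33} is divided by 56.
By Euler: 25^{24} ≡ 1 (mod 56) since gcd(25, 56) = 1. 33 = 1×24 + 9. So 25^{33} ≡ 25^{9} ≡ 1 (mod 56)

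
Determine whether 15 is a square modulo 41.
By Euler's criterion: 15^{20} ≡ 40 (mod 41). Since this equals -1 (≡ 40), 15 is not a QR.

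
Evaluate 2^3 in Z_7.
3 = 2 + 1 (binary 11). Repeated squaring mod 7: 2^1 ≡ 2; 2^2 ≡ 2² = 4 ≡ 4. Multiply: 2^3 = 2^2 × 2^1 ≡ 4 × 2 (mod 7): 4 × 2 = 8 ≡ 1. So 2^3 ≡ 1 (mod 7).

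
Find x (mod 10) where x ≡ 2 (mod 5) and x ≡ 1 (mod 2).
M = 5 × 2 = 10. M₁ = 2, y₁ ≡ 3 (mod 5). M₂ = 5, y₂ ≡ 1 (mod 2). x = 2×2×3 + 1×5×1 ≡ 7 (mod 10)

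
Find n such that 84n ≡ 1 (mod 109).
84^(-1) ≡ 61 (mod 109). Verification: 84 × 61 = 5124 ≡ 1 (mod 109)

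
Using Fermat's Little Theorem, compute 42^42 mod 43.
By Fermat's Little Theorem, 42^{42} ≡ 1 (mod 43) since 43 is prime and gcd(42, 43) = 1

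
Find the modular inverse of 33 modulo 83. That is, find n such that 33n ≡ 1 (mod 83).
78

Using Extended Euclidean Algorithm:
gcd(33, 83) = 1
Bezout coefficients: 33 × -5 + 83 × 2 = 1
So 33 × -5 ≡ 1 (mod 83)
The inverse is -5 mod 83 = 78
Verification: 33 × 78 = 2574 = 31 × 83 + 1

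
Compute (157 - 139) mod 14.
4

(157 - 139) = 18
18 mod 14 = 4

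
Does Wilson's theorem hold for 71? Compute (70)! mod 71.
(70)! mod 71 = 70. Since this equals -1 (mod 71), Wilson confirms 71 is prime.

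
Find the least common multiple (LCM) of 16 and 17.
272

First find GCD(16, 17) using the Euclidean algorithm:
16 = 0 × 17 + 16
17 = 1 × 16 + 1
16 = 16 × 1 + 0
GCD(16, 17) = 1

LCM formula: LCM(a, b) = (a × b) / GCD(a, b)
LCM(16, 17) = (16 × 17) / 1
LCM(16, 17) = 272 / 1
LCM(16, 17) = 272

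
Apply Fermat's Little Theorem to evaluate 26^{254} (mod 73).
54

By Fermat's Little Theorem, a^(p-1) ≡ 1 (mod p) for prime p and gcd(a, p) = 1
Here p = 73, so 26^72 ≡ 1 (mod 73)
We can reduce the exponent: 254 mod 72 = 38
So 26^254 ≡ 26^38 (mod 73)
Computing: 26^38 mod 73 = 54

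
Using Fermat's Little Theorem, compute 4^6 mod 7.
By Fermat's Little Theorem, 4^{6} ≡ 1 (mod 7) since 7 is prime and gcd(4, 7) = 1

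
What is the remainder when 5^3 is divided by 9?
3 = 2 + 1 (binary 11). Repeated squaring mod 9: 5^1 ≡ 5; 5^2 ≡ 5² = 25 ≡ 7. Multiply: 5^3 = 5^2 × 5^1 ≡ 7 × 5 (mod 9): 7 × 5 = 35 ≡ 8. So 5^3 ≡ 8 (mod 9).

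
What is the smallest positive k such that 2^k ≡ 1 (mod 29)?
Powers of 2 mod 29: 2^1≡2, 2^2≡4, 2^3≡8, 2^4≡16, 2^5≡3, 2^6≡6, 2^7≡12, 2^8≡24, 2^9≡19, 2^10≡9, 2^11≡18, 2^12≡7, 2^13≡14, 2^14≡28, 2^15≡27, 2^16≡25, 2^17≡21, 2^18≡13, 2^19≡26, 2^20≡23, 2^21≡17, 2^22≡5, 2^23≡10, 2^24≡20, 2^25≡11, 2^26≡22, 2^27≡15, 2^28≡1. Order = 28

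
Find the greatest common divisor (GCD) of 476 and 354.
2

Using the Euclidean algorithm:
476 = 1 × 354 + 122
354 = 2 × 122 + 110
122 = 1 × 110 + 12
110 = 9 × 12 + 2
12 = 6 × 2 + 0

GCD(476, 354) = 2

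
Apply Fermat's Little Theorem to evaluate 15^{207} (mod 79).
58

By Fermat's Little Theorem, a^(p-1) ≡ 1 (mod p) for prime p and gcd(a, p) = 1
Here p = 79, so 15^78 ≡ 1 (mod 79)
We can reduce the exponent: 207 mod 78 = 51
So 15^207 ≡ 15^51 (mod 79)
Computing: 15^51 mod 79 = 58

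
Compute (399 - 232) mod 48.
23

(399 - 232) = 167
167 mod 48 = 23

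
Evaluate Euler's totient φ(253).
220

Prime factorization: 253 = 11 × 23
Using the formula φ(n) = n × Π(1 - 1/p) for each prime factor p:
φ(253) = 253 × (1 - 1/11) × (1 - 1/23)
φ(253) = 220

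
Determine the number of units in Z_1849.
1806

Prime factorization: 1849 = 43^2
Using the formula φ(n) = n × Π(1 - 1/p) for each prime factor p:
φ(1849) = 1849 × (1 - 1/43)
φ(1849) = 1806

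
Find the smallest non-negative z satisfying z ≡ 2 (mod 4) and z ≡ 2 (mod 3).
M = 4 × 3 = 12. M₁ = 3, y₁ ≡ 3 (mod 4). M₂ = 4, y₂ ≡ 1 (mod 3). z = 2×3×3 + 2×4×1 ≡ 2 (mod 12)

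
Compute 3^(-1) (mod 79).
53

Using Extended Euclidean Algorithm:
gcd(3, 79) = 1
Bezout coefficients: 3 × -26 + 79 × 1 = 1
So 3 × -26 ≡ 1 (mod 79)
The inverse is -26 mod 79 = 53
Verification: 3 × 53 = 159 = 2 × 79 + 1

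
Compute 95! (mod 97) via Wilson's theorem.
(96)! = (95)! × (96) ≡ -1 (mod 97). So (95)! ≡ -1 × (96)^(-1) ≡ (-1)×(-1) = 1 (mod 97)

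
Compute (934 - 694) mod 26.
6

(934 - 694) = 240
240 mod 26 = 6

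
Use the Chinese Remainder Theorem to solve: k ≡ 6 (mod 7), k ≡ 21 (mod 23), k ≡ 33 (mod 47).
3793

Using the Chinese Remainder Theorem:
M = product of moduli = 7567
For equation 1: M_1 = 1081, 1081 ≡ 3 (mod 7), inverse of 1081 mod 7 is 5 (check: 3 × 5 = 15 ≡ 1 (mod 7))
For equation 2: M_2 = 329, 329 ≡ 7 (mod 23), inverse of 329 mod 23 is 10 (check: 7 × 10 = 70 ≡ 1 (mod 23))
For equation 3: M_3 = 161, 161 ≡ 20 (mod 47), inverse of 161 mod 47 is 40 (check: 20 × 40 = 800 ≡ 1 (mod 47))
Combine: k ≡ Σ r_i×M_i×(M_i⁻¹ mod m_i) = 6×1081×5 + 21×329×10 + 33×161×40 = 32430 + 69090 + 212520 = 314040
314040 mod 7567 = 3793
k ≡ 3793 (mod 7567)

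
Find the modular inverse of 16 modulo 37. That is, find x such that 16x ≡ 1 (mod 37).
7

Using Extended Euclidean Algorithm:
gcd(16, 37) = 1
Bezout coefficients: 16 × 7 + 37 × -3 = 1
So 16 × 7 ≡ 1 (mod 37)
The inverse is 7 mod 37 = 7
Verification: 16 × 7 = 112 = 3 × 37 + 1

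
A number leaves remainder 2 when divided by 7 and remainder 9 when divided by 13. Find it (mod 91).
M = 7 × 13 = 91. M₁ = 13, y₁ ≡ 6 (mod 7). M₂ = 7, y₂ ≡ 2 (mod 13). m = 2×13×6 + 9×7×2 ≡ 9 (mod 91)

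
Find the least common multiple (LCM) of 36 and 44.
396

First find GCD(36, 44) using the Euclidean algorithm:
36 = 0 × 44 + 36
44 = 1 × 36 + 8
36 = 4 × 8 + 4
8 = 2 × 4 + 0
GCD(36, 44) = 4

LCM formula: LCM(a, b) = (a × b) / GCD(a, b)
LCM(36, 44) = (36 × 44) / 4
LCM(36, 44) = 1584 / 4
LCM(36, 44) = 396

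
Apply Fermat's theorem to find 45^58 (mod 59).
By Fermat's Little Theorem, 45^{58} ≡ 1 (mod 59) since 59 is prime and gcd(45, 59) = 1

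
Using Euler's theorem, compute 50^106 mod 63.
By Euler: 50^{36} ≡ 1 (mod 63) since gcd(50, 63) = 1. 106 = 2×36 + 34. So 50^{106} ≡ 50^{34} ≡ 22 (mod 63)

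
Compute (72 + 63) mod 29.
19

(72 + 63) = 135
135 mod 29 = 19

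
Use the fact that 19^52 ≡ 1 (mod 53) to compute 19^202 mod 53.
By Fermat: 19^{52} ≡ 1 (mod 53). 202 = 3×52 + 46. So 19^{202} ≡ 19^{46} ≡ 38 (mod 53)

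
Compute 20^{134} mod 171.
58

Using successive squaring:
Binary expansion of 134: 10000110
Powers of 20 mod 171 (each is the square of the previous):
  20^1 ≡ 20 (mod 171)
  20^2 ≡ 20² = 400 ≡ 58 (mod 171)
  20^4 ≡ 58² = 3364 ≡ 115 (mod 171)
  20^8 ≡ 115² = 13225 ≡ 58 (mod 171)
  20^16 ≡ 58² = 3364 ≡ 115 (mod 171)
  20^32 ≡ 115² = 13225 ≡ 58 (mod 171)
  20^64 ≡ 58² = 3364 ≡ 115 (mod 171)
  20^128 ≡ 115² = 13225 ≡ 58 (mod 171)
134 = 128 + 4 + 2, so 20^134 = 20^128 × 20^4 × 20^2 ≡ 58 × 115 × 58 (mod 171)
Multiplying step by step:
  58 × 115 = 6670 ≡ 1 (mod 171)
  1 × 58 = 58 ≡ 58 (mod 171)
Result: 20^134 ≡ 58 (mod 171)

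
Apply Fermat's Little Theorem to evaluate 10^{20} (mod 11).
1

By Fermat's Little Theorem, a^(p-1) ≡ 1 (mod p) for prime p and gcd(a, p) = 1
Here p = 11, so 10^10 ≡ 1 (mod 11)
We can reduce the exponent: 20 mod 10 = 0
So 10^20 ≡ 10^0 (mod 11)
Computing: 10^0 mod 11 = 1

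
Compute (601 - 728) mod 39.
29

(601 - 728) = -127
-127 mod 39 = 29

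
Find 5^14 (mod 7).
Using Fermat: 5^{6} ≡ 1 (mod 7). 14 ≡ 2 (mod 6). So 5^{14} ≡ 5^{2} ≡ 4 (mod 7)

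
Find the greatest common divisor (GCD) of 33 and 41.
1

Using the Euclidean algorithm:
33 = 0 × 41 + 33
41 = 1 × 33 + 8
33 = 4 × 8 + 1
8 = 8 × 1 + 0

GCD(33, 41) = 1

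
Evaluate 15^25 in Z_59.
Using repeated squaring. 25 = 16 + 8 + 1 (binary 11001). Repeated squaring mod 59: 15^1 ≡ 15; 15^2 ≡ 15² = 225 ≡ 48; 15^4 ≡ 48² = 2304 ≡ 3; 15^8 ≡ 3² = 9 ≡ 9; 15^16 ≡ 9² = 81 ≡ 22. Multiply: 15^25 = 15^16 × 15^8 × 15^1 ≡ 22 × 9 × 15 (mod 59): 22 × 9 = 198 ≡ 21; 21 × 15 = 315 ≡ 20. So 15^25 ≡ 20 (mod 59).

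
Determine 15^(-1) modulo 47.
15^(-1) ≡ 22 (mod 47). Verification: 15 × 22 = 330 ≡ 1 (mod 47)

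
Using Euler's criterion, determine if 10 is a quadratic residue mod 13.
By Euler's criterion: 10^{6} ≡ 1 (mod 13). Since this equals 1, 10 is a QR.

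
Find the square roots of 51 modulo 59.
The square roots of 51 mod 59 are 46 and 13. Verify: 46² = 2116 ≡ 51 (mod 59)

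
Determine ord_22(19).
Powers of 19 mod 22: 19^1≡19, 19^2≡9, 19^3≡17, 19^4≡15, 19^5≡21, 19^6≡3, 19^7≡13, 19^8≡5, 19^9≡7, 19^10≡1. Order = 10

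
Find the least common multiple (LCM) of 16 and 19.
304

First find GCD(16, 19) using the Euclidean algorithm:
16 = 0 × 19 + 16
19 = 1 × 16 + 3
16 = 5 × 3 + 1
3 = 3 × 1 + 0
GCD(16, 19) = 1

LCM formula: LCM(a, b) = (a × b) / GCD(a, b)
LCM(16, 19) = (16 × 19) / 1
LCM(16, 19) = 304 / 1
LCM(16, 19) = 304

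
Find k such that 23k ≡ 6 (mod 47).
35

Since gcd(23, 47) = 1 divides 6, a solution exists.
Multiply both sides by the inverse of 23 mod 47:
  23^(-1) mod 47 = 45
  x ≡ 45 × 6 ≡ 270 ≡ 35 (mod 47)
Verification: 23 × 35 = 805 = 17 × 47 + 6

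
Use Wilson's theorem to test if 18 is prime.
(17)! mod 18 = 0. Since 0 ≢ -1 (mod 18), 18 is not prime.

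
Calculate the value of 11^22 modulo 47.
Using repeated squaring. 22 = 16 + 4 + 2 (binary 10110). Repeated squaring mod 47: 11^1 ≡ 11; 11^2 ≡ 11² = 121 ≡ 27; 11^4 ≡ 27² = 729 ≡ 24; 11^8 ≡ 24² = 576 ≡ 12; 11^16 ≡ 12² = 144 ≡ 3. Multiply: 11^22 = 11^16 × 11^4 × 11^2 ≡ 3 × 24 × 27 (mod 47): 3 × 24 = 72 ≡ 25; 25 × 27 = 675 ≡ 17. So 11^22 ≡ 17 (mod 47).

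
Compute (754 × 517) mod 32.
26

(754 × 517) = 389818
389818 mod 32 = 26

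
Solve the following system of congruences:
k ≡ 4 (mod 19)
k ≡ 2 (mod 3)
23

Using the Chinese Remainder Theorem:
M = product of moduli = 57
For equation 1: M_1 = 3, 3 ≡ 3 (mod 19), inverse of 3 mod 19 is 13 (check: 3 × 13 = 39 ≡ 1 (mod 19))
For equation 2: M_2 = 19, 19 ≡ 1 (mod 3), inverse of 19 mod 3 is 1 (check: 1 × 1 = 1 ≡ 1 (mod 3))
Combine: k ≡ Σ r_i×M_i×(M_i⁻¹ mod m_i) = 4×3×13 + 2×19×1 = 156 + 38 = 194
194 mod 57 = 23
k ≡ 23 (mod 57)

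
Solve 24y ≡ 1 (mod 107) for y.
24^(-1) ≡ 58 (mod 107). Verification: 24 × 58 = 1392 ≡ 1 (mod 107)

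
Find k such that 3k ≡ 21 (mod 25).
7

Since gcd(3, 25) = 1 divides 21, a solution exists.
Multiply both sides by the inverse of 3 mod 25:
  3^(-1) mod 25 = 17
  x ≡ 17 × 21 ≡ 357 ≡ 7 (mod 25)
Verification: 3 × 7 = 21 = 0 × 25 + 21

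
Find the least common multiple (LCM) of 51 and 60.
1020

First find GCD(51, 60) using the Euclidean algorithm:
51 = 0 × 60 + 51
60 = 1 × 51 + 9
51 = 5 × 9 + 6
9 = 1 × 6 + 3
6 = 2 × 3 + 0
GCD(51, 60) = 3

LCM formula: LCM(a, b) = (a × b) / GCD(a, b)
LCM(51, 60) = (51 × 60) / 3
LCM(51, 60) = 3060 / 3
LCM(51, 60) = 1020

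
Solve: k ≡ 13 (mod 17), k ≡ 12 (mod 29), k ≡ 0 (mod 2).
M = 17 × 29 × 2 = 986. M₁ = 58, y₁ ≡ 5 (mod 17). M₂ = 34, y₂ ≡ 6 (mod 29). M₃ = 493, y₃ ≡ 1 (mod 2). k = 13×58×5 + 12×34×6 + 0×493×1 ≡ 302 (mod 986)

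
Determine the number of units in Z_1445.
1088

Prime factorization: 1445 = 5 × 17^2
Using the formula φ(n) = n × Π(1 - 1/p) for each prime factor p:
φ(1445) = 1445 × (1 - 1/5) × (1 - 1/17)
φ(1445) = 1088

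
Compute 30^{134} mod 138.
72

Using successive squaring:
Binary expansion of 134: 10000110
Powers of 30 mod 138 (each is the square of the previous):
  30^1 ≡ 30 (mod 138)
  30^2 ≡ 30² = 900 ≡ 72 (mod 138)
  30^4 ≡ 72² = 5184 ≡ 78 (mod 138)
  30^8 ≡ 78² = 6084 ≡ 12 (mod 138)
  30^16 ≡ 12² = 144 ≡ 6 (mod 138)
  30^32 ≡ 6² = 36 ≡ 36 (mod 138)
  30^64 ≡ 36² = 1296 ≡ 54 (mod 138)
  30^128 ≡ 54² = 2916 ≡ 18 (mod 138)
134 = 128 + 4 + 2, so 30^134 = 30^128 × 30^4 × 30^2 ≡ 18 × 78 × 72 (mod 138)
Multiplying step by step:
  18 × 78 = 1404 ≡ 24 (mod 138)
  24 × 72 = 1728 ≡ 72 (mod 138)
Result: 30^134 ≡ 72 (mod 138)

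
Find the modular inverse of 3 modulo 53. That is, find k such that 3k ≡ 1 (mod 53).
18

Using Extended Euclidean Algorithm:
gcd(3, 53) = 1
Bezout coefficients: 3 × 18 + 53 × -1 = 1
So 3 × 18 ≡ 1 (mod 53)
The inverse is 18 mod 53 = 18
Verification: 3 × 18 = 54 = 1 × 53 + 1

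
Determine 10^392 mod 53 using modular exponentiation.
Using Fermat: 10^{52} ≡ 1 (mod 53). 392 ≡ 28 (mod 52). So 10^{392} ≡ 10^{28} ≡ 47 (mod 53)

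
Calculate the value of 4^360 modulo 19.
Using Fermat: 4^{18} ≡ 1 (mod 19). 360 ≡ 0 (mod 18). So 4^{360} ≡ 4^{0} ≡ 1 (mod 19)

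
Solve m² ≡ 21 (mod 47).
The square roots of 21 mod 47 are 16 and 31. Verify: 16² = 256 ≡ 21 (mod 47)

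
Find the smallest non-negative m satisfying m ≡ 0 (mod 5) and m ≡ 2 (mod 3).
M = 5 × 3 = 15. M₁ = 3, y₁ ≡ 2 (mod 5). M₂ = 5, y₂ ≡ 2 (mod 3). m = 0×3×2 + 2×5×2 ≡ 5 (mod 15)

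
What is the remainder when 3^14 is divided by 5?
Using Fermat: 3^{4} ≡ 1 (mod 5). 14 ≡ 2 (mod 4). So 3^{14} ≡ 3^{2} ≡ 4 (mod 5)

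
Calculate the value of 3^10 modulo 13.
10 = 8 + 2 (binary 1010). Repeated squaring mod 13: 3^1 ≡ 3; 3^2 ≡ 3² = 9 ≡ 9; 3^4 ≡ 9² = 81 ≡ 3; 3^8 ≡ 3² = 9 ≡ 9. Multiply: 3^10 = 3^8 × 3^2 ≡ 9 × 9 (mod 13): 9 × 9 = 81 ≡ 3. So 3^10 ≡ 3 (mod 13).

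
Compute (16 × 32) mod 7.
1

(16 × 32) = 512
512 mod 7 = 1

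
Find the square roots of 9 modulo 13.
The square roots of 9 mod 13 are 3 and 10. Verify: 3² = 9 ≡ 9 (mod 13)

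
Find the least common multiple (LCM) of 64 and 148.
2368

First find GCD(64, 148) using the Euclidean algorithm:
64 = 0 × 148 + 64
148 = 2 × 64 + 20
64 = 3 × 20 + 4
20 = 5 × 4 + 0
GCD(64, 148) = 4

LCM formula: LCM(a, b) = (a × b) / GCD(a, b)
LCM(64, 148) = (64 × 148) / 4
LCM(64, 148) = 9472 / 4
LCM(64, 148) = 2368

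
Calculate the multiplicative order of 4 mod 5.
Powers of 4 mod 5: 4^1≡4, 4^2≡1. Order = 2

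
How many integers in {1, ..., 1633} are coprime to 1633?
1540

Prime factorization: 1633 = 23 × 71
Using the formula φ(n) = n × Π(1 - 1/p) for each prime factor p:
φ(1633) = 1633 × (1 - 1/23) × (1 - 1/71)
φ(1633) = 1540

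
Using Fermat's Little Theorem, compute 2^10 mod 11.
By Fermat's Little Theorem, 2^{10} ≡ 1 (mod 11) since 11 is prime and gcd(2, 11) = 1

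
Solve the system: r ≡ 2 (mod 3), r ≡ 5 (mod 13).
M = 3 × 13 = 39. M₁ = 13, y₁ ≡ 1 (mod 3). M₂ = 3, y₂ ≡ 9 (mod 13). r = 2×13×1 + 5×3×9 ≡ 5 (mod 39)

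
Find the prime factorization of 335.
5 × 67

Divide by primes starting from smallest:
335 ÷ 5 = 67
67 ÷ 67 = 1

335 = 5 × 67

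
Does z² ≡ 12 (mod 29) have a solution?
By Euler's criterion: 12^{14} ≡ 28 (mod 29). Since this equals -1 (≡ 28), 12 is not a QR.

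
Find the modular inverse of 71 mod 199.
71^(-1) ≡ 185 (mod 199). Verification: 71 × 185 = 13135 ≡ 1 (mod 199)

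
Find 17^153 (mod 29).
Using Fermat: 17^{28} ≡ 1 (mod 29). 153 ≡ 13 (mod 28). So 17^{153} ≡ 17^{13} ≡ 17 (mod 29)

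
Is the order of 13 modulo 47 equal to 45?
No, the actual order is 46, not 45.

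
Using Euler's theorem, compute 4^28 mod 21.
By Euler: 4^{12} ≡ 1 (mod 21) since gcd(4, 21) = 1. 28 = 2×12 + 4. So 4^{28} ≡ 4^{4} ≡ 4 (mod 21)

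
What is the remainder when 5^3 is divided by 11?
3 = 2 + 1 (binary 11). Repeated squaring mod 11: 5^1 ≡ 5; 5^2 ≡ 5² = 25 ≡ 3. Multiply: 5^3 = 5^2 × 5^1 ≡ 3 × 5 (mod 11): 3 × 5 = 15 ≡ 4. So 5^3 ≡ 4 (mod 11).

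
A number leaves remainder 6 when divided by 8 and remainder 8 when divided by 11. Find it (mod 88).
M = 8 × 11 = 88. M₁ = 11, y₁ ≡ 3 (mod 8). M₂ = 8, y₂ ≡ 7 (mod 11). t = 6×11×3 + 8×8×7 ≡ 30 (mod 88)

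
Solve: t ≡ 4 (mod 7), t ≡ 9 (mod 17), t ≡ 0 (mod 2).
M = 7 × 17 × 2 = 238. M₁ = 34, y₁ ≡ 6 (mod 7). M₂ = 14, y₂ ≡ 11 (mod 17). M₃ = 119, y₃ ≡ 1 (mod 2). t = 4×34×6 + 9×14×11 + 0×119×1 ≡ 60 (mod 238)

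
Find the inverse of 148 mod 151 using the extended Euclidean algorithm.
Extended GCD: 148(50) + 151(-49) = 1. So 148^(-1) ≡ 50 ≡ 50 (mod 151). Verify: 148 × 50 = 7400 ≡ 1 (mod 151)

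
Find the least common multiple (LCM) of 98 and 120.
5880

First find GCD(98, 120) using the Euclidean algorithm:
98 = 0 × 120 + 98
120 = 1 × 98 + 22
98 = 4 × 22 + 10
22 = 2 × 10 + 2
10 = 5 × 2 + 0
GCD(98, 120) = 2

LCM formula: LCM(a, b) = (a × b) / GCD(a, b)
LCM(98, 120) = (98 × 120) / 2
LCM(98, 120) = 11760 / 2
LCM(98, 120) = 5880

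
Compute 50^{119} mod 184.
128

Using successive squaring:
Binary expansion of 119: 1110111
Powers of 50 mod 184 (each is the square of the previous):
  50^1 ≡ 50 (mod 184)
  50^2 ≡ 50² = 2500 ≡ 108 (mod 184)
  50^4 ≡ 108² = 11664 ≡ 72 (mod 184)
  50^8 ≡ 72² = 5184 ≡ 32 (mod 184)
  50^16 ≡ 32² = 1024 ≡ 104 (mod 184)
  50^32 ≡ 104² = 10816 ≡ 144 (mod 184)
  50^64 ≡ 144² = 20736 ≡ 128 (mod 184)
119 = 64 + 32 + 16 + 4 + 2 + 1, so 50^119 = 50^64 × 50^32 × 50^16 × 50^4 × 50^2 × 50^1 ≡ 128 × 144 × 104 × 72 × 108 × 50 (mod 184)
Multiplying step by step:
  128 × 144 = 18432 ≡ 32 (mod 184)
  32 × 104 = 3328 ≡ 16 (mod 184)
  16 × 72 = 1152 ≡ 48 (mod 184)
  48 × 108 = 5184 ≡ 32 (mod 184)
  32 × 50 = 1600 ≡ 128 (mod 184)
Result: 50^119 ≡ 128 (mod 184)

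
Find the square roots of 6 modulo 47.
The square roots of 6 mod 47 are 37 and 10. Verify: 37² = 1369 ≡ 6 (mod 47)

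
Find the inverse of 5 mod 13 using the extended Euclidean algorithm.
Extended GCD: 5(-5) + 13(2) = 1. So 5^(-1) ≡ 8 ≡ 8 (mod 13). Verify: 5 × 8 = 40 ≡ 1 (mod 13)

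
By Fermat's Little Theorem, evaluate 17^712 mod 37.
By Fermat: 17^{36} ≡ 1 (mod 37). 712 ≡ 28 (mod 36). So 17^{712} ≡ 17^{28} ≡ 9 (mod 37)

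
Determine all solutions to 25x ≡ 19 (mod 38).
19

Since gcd(25, 38) = 1 divides 19, a solution exists.
Multiply both sides by the inverse of 25 mod 38:
  25^(-1) mod 38 = 35
  x ≡ 35 × 19 ≡ 665 ≡ 19 (mod 38)
Verification: 25 × 19 = 475 = 12 × 38 + 19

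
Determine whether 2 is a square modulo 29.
By Euler's criterion: 2^{14} ≡ 28 (mod 29). Since this equals -1 (≡ 28), 2 is not a QR.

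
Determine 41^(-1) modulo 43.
41^(-1) ≡ 21 (mod 43). Verification: 41 × 21 = 861 ≡ 1 (mod 43)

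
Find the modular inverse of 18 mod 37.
18^(-1) ≡ 35 (mod 37). Verification: 18 × 35 = 630 ≡ 1 (mod 37)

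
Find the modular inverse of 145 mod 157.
145^(-1) ≡ 13 (mod 157). Verification: 145 × 13 = 1885 ≡ 1 (mod 157)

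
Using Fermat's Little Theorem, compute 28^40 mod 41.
By Fermat's Little Theorem, 28^{40} ≡ 1 (mod 41) since 41 is prime and gcd(28, 41) = 1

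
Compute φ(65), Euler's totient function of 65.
48

Prime factorization: 65 = 5 × 13
Using the formula φ(n) = n × Π(1 - 1/p) for each prime factor p:
φ(65) = 65 × (1 - 1/5) × (1 - 1/13)
φ(65) = 48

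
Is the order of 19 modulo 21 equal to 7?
No, the actual order is 6, not 7.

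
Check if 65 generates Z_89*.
p - 1 = 88 has prime divisors 2, 11. Check 65^(88/q) mod 89 for each: 65^(88/2) = 65^44 ≡ 88, 65^(88/11) = 65^8 ≡ 78 (mod 89). None of these is 1, so 65 has order 88 = φ(89), so it is a primitive root mod 89.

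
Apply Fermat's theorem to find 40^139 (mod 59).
By Fermat: 40^{58} ≡ 1 (mod 59). 139 = 2×58 + 23. So 40^{139} ≡ 40^{23} ≡ 43 (mod 59)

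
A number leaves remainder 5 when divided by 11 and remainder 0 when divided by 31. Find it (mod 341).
M = 11 × 31 = 341. M₁ = 31, y₁ ≡ 5 (mod 11). M₂ = 11, y₂ ≡ 17 (mod 31). x = 5×31×5 + 0×11×17 ≡ 93 (mod 341)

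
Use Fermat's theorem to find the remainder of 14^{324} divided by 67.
15

By Fermat's Little Theorem, a^(p-1) ≡ 1 (mod p) for prime p and gcd(a, p) = 1
Here p = 67, so 14^66 ≡ 1 (mod 67)
We can reduce the exponent: 324 mod 66 = 60
So 14^324 ≡ 14^60 (mod 67)
Computing: 14^60 mod 67 = 15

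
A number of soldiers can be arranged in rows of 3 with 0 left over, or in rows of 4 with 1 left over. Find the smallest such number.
M = 3 × 4 = 12. M₁ = 4, y₁ ≡ 1 (mod 3). M₂ = 3, y₂ ≡ 3 (mod 4). k = 0×4×1 + 1×3×3 ≡ 9 (mod 12). The smallest positive such number is 9.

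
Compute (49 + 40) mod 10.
9

(49 + 40) = 89
89 mod 10 = 9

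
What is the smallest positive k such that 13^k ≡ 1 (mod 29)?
Powers of 13 mod 29: 13^1≡13, 13^2≡24, 13^3≡22, 13^4≡25, 13^5≡6, 13^6≡20, 13^7≡28, 13^8≡16, 13^9≡5, 13^10≡7, 13^11≡4, 13^12≡23, 13^13≡9, 13^14≡1. Order = 14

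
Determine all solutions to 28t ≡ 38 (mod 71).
47

Since gcd(28, 71) = 1 divides 38, a solution exists.
Multiply both sides by the inverse of 28 mod 71:
  28^(-1) mod 71 = 33
  x ≡ 33 × 38 ≡ 1254 ≡ 47 (mod 71)
Verification: 28 × 47 = 1316 = 18 × 71 + 38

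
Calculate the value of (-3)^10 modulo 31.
(-3) ≡ 28 (mod 31). 10 = 8 + 2 (binary 1010). Repeated squaring mod 31: 28^1 ≡ 28; 28^2 ≡ 28² = 784 ≡ 9; 28^4 ≡ 9² = 81 ≡ 19; 28^8 ≡ 19² = 361 ≡ 20. Multiply: (-3)^10 ≡ 28^8 × 28^2 ≡ 20 × 9 (mod 31): 20 × 9 = 180 ≡ 25. So (-3)^10 ≡ 25 (mod 31).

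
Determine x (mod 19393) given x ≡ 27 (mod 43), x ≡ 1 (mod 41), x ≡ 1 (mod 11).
15335

Using the Chinese Remainder Theorem:
M = product of moduli = 19393
For equation 1: M_1 = 451, 451 ≡ 21 (mod 43), inverse of 451 mod 43 is 41 (check: 21 × 41 = 861 ≡ 1 (mod 43))
For equation 2: M_2 = 473, 473 ≡ 22 (mod 41), inverse of 473 mod 41 is 28 (check: 22 × 28 = 616 ≡ 1 (mod 41))
For equation 3: M_3 = 1763, 1763 ≡ 3 (mod 11), inverse of 1763 mod 11 is 4 (check: 3 × 4 = 12 ≡ 1 (mod 11))
Combine: x ≡ Σ r_i×M_i×(M_i⁻¹ mod m_i) = 27×451×41 + 1×473×28 + 1×1763×4 = 499257 + 13244 + 7052 = 519553
519553 mod 19393 = 15335
x ≡ 15335 (mod 19393)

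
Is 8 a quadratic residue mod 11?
By Euler's criterion: 8^{5} ≡ 10 (mod 11). Since this equals -1 (≡ 10), 8 is not a QR.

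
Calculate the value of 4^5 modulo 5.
5 = 4 + 1 (binary 101). Repeated squaring mod 5: 4^1 ≡ 4; 4^2 ≡ 4² = 16 ≡ 1; 4^4 ≡ 1² = 1 ≡ 1. Multiply: 4^5 = 4^4 × 4^1 ≡ 1 × 4 (mod 5): 1 × 4 = 4 ≡ 4. So 4^5 ≡ 4 (mod 5).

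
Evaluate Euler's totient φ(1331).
1210

Prime factorization: 1331 = 11^3
Using the formula φ(n) = n × Π(1 - 1/p) for each prime factor p:
φ(1331) = 1331 × (1 - 1/11)
φ(1331) = 1210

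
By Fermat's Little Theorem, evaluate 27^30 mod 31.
By Fermat's Little Theorem, 27^{30} ≡ 1 (mod 31) since 31 is prime and gcd(27, 31) = 1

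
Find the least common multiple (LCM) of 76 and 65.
4940

First find GCD(76, 65) using the Euclidean algorithm:
76 = 1 × 65 + 11
65 = 5 × 11 + 10
11 = 1 × 10 + 1
10 = 10 × 1 + 0
GCD(76, 65) = 1

LCM formula: LCM(a, b) = (a × b) / GCD(a, b)
LCM(76, 65) = (76 × 65) / 1
LCM(76, 65) = 4940 / 1
LCM(76, 65) = 4940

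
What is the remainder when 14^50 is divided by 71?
Using repeated squaring. 50 = 32 + 16 + 2 (binary 110010). Repeated squaring mod 71: 14^1 ≡ 14; 14^2 ≡ 14² = 196 ≡ 54; 14^4 ≡ 54² = 2916 ≡ 5; 14^8 ≡ 5² = 25 ≡ 25; 14^16 ≡ 25² = 625 ≡ 57; 14^32 ≡ 57² = 3249 ≡ 54. Multiply: 14^50 = 14^32 × 14^16 × 14^2 ≡ 54 × 57 × 54 (mod 71): 54 × 57 = 3078 ≡ 25; 25 × 54 = 1350 ≡ 1. So 14^50 ≡ 1 (mod 71).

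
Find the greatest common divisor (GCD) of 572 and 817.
1

Using the Euclidean algorithm:
572 = 0 × 817 + 572
817 = 1 × 572 + 245
572 = 2 × 245 + 82
245 = 2 × 82 + 81
82 = 1 × 81 + 1
81 = 81 × 1 + 0

GCD(572, 817) = 1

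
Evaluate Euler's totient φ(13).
12

Prime factorization: 13 = 13
Using the formula φ(n) = n × Π(1 - 1/p) for each prime factor p:
φ(13) = 13 × (1 - 1/13)
φ(13) = 12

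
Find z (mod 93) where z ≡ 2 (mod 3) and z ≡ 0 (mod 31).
M = 3 × 31 = 93. M₁ = 31, y₁ ≡ 1 (mod 3). M₂ = 3, y₂ ≡ 21 (mod 31). z = 2×31×1 + 0×3×21 ≡ 62 (mod 93)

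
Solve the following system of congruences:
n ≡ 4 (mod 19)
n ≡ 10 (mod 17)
61

Using the Chinese Remainder Theorem:
M = product of moduli = 323
For equation 1: M_1 = 17, 17 ≡ 17 (mod 19), inverse of 17 mod 19 is 9 (check: 17 × 9 = 153 ≡ 1 (mod 19))
For equation 2: M_2 = 19, 19 ≡ 2 (mod 17), inverse of 19 mod 17 is 9 (check: 2 × 9 = 18 ≡ 1 (mod 17))
Combine: n ≡ Σ r_i×M_i×(M_i⁻¹ mod m_i) = 4×17×9 + 10×19×9 = 612 + 1710 = 2322
2322 mod 323 = 61
n ≡ 61 (mod 323)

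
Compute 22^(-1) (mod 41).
22^(-1) ≡ 28 (mod 41). Verification: 22 × 28 = 616 ≡ 1 (mod 41)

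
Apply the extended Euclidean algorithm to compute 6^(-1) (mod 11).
Extended GCD: 6(2) + 11(-1) = 1. So 6^(-1) ≡ 2 ≡ 2 (mod 11). Verify: 6 × 2 = 12 ≡ 1 (mod 11)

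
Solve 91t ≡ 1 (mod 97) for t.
16

Using Extended Euclidean Algorithm:
gcd(91, 97) = 1
Bezout coefficients: 91 × 16 + 97 × -15 = 1
So 91 × 16 ≡ 1 (mod 97)
The inverse is 16 mod 97 = 16
Verification: 91 × 16 = 1456 = 15 × 97 + 1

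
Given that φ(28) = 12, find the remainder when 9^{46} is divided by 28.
By Euler: 9^{12} ≡ 1 (mod 28) since gcd(9, 28) = 1. 46 = 3×12 + 10. So 9^{46} ≡ 9^{10} ≡ 9 (mod 28)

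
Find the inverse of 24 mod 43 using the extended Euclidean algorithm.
Extended GCD: 24(9) + 43(-5) = 1. So 24^(-1) ≡ 9 ≡ 9 (mod 43). Verify: 24 × 9 = 216 ≡ 1 (mod 43)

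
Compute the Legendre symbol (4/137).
(4/137) = 4^{68} mod 137 = 1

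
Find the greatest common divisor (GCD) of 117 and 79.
1

Using the Euclidean algorithm:
117 = 1 × 79 + 38
79 = 2 × 38 + 3
38 = 12 × 3 + 2
3 = 1 × 2 + 1
2 = 2 × 1 + 0

GCD(117, 79) = 1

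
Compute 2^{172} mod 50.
46

Using successive squaring:
Binary expansion of 172: 10101100
Powers of 2 mod 50 (each is the square of the previous):
  2^1 ≡ 2 (mod 50)
  2^2 ≡ 2² = 4 ≡ 4 (mod 50)
  2^4 ≡ 4² = 16 ≡ 16 (mod 50)
  2^8 ≡ 16² = 256 ≡ 6 (mod 50)
  2^16 ≡ 6² = 36 ≡ 36 (mod 50)
  2^32 ≡ 36² = 1296 ≡ 46 (mod 50)
  2^64 ≡ 46² = 2116 ≡ 16 (mod 50)
  2^128 ≡ 16² = 256 ≡ 6 (mod 50)
172 = 128 + 32 + 8 + 4, so 2^172 = 2^128 × 2^32 × 2^8 × 2^4 ≡ 6 × 46 × 6 × 16 (mod 50)
Multiplying step by step:
  6 × 46 = 276 ≡ 26 (mod 50)
  26 × 6 = 156 ≡ 6 (mod 50)
  6 × 16 = 96 ≡ 46 (mod 50)
Result: 2^172 ≡ 46 (mod 50)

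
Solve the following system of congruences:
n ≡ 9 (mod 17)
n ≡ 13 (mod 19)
298

Using the Chinese Remainder Theorem:
M = product of moduli = 323
For equation 1: M_1 = 19, 19 ≡ 2 (mod 17), inverse of 19 mod 17 is 9 (check: 2 × 9 = 18 ≡ 1 (mod 17))
For equation 2: M_2 = 17, 17 ≡ 17 (mod 19), inverse of 17 mod 19 is 9 (check: 17 × 9 = 153 ≡ 1 (mod 19))
Combine: n ≡ Σ r_i×M_i×(M_i⁻¹ mod m_i) = 9×19×9 + 13×17×9 = 1539 + 1989 = 3528
3528 mod 323 = 298
n ≡ 298 (mod 323)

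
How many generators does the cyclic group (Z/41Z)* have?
16

The number of primitive roots modulo p is φ(p-1) = φ(40)
φ(40) = 16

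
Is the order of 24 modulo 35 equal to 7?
No, the actual order is 6, not 7.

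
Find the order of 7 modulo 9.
Powers of 7 mod 9: 7^1≡7, 7^2≡4, 7^3≡1. Order = 3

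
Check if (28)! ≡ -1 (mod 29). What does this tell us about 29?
(28)! mod 29 = 28. Since this equals -1 (mod 29), Wilson confirms 29 is prime.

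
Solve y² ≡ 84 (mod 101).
The square roots of 84 mod 101 are 36 and 65. Verify: 36² = 1296 ≡ 84 (mod 101)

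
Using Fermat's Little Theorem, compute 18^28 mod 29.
By Fermat's Little Theorem, 18^{28} ≡ 1 (mod 29) since 29 is prime and gcd(18, 29) = 1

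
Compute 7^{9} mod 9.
1

Using successive squaring:
Binary expansion of 9: 1001
Powers of 7 mod 9 (each is the square of the previous):
  7^1 ≡ 7 (mod 9)
  7^2 ≡ 7² = 49 ≡ 4 (mod 9)
  7^4 ≡ 4² = 16 ≡ 7 (mod 9)
  7^8 ≡ 7² = 49 ≡ 4 (mod 9)
9 = 8 + 1, so 7^9 = 7^8 × 7^1 ≡ 4 × 7 (mod 9)
Multiplying step by step:
  4 × 7 = 28 ≡ 1 (mod 9)
Result: 7^9 ≡ 1 (mod 9)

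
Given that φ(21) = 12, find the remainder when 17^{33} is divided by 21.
By Euler: 17^{12} ≡ 1 (mod 21) since gcd(17, 21) = 1. 33 = 2×12 + 9. So 17^{33} ≡ 17^{9} ≡ 20 (mod 21)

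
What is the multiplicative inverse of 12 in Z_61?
56

Using Extended Euclidean Algorithm:
gcd(12, 61) = 1
Bezout coefficients: 12 × -5 + 61 × 1 = 1
So 12 × -5 ≡ 1 (mod 61)
The inverse is -5 mod 61 = 56
Verification: 12 × 56 = 672 = 11 × 61 + 1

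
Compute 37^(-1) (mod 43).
37^(-1) ≡ 7 (mod 43). Verification: 37 × 7 = 259 ≡ 1 (mod 43)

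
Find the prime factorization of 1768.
2^3 × 13 × 17

Divide by primes starting from smallest:
1768 ÷ 2 = 884
884 ÷ 2 = 442
442 ÷ 2 = 221
221 ÷ 13 = 17
17 ÷ 17 = 1

1768 = 2^3 × 13 × 17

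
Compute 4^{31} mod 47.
18

Using successive squaring:
Binary expansion of 31: 11111
Powers of 4 mod 47 (each is the square of the previous):
  4^1 ≡ 4 (mod 47)
  4^2 ≡ 4² = 16 ≡ 16 (mod 47)
  4^4 ≡ 16² = 256 ≡ 21 (mod 47)
  4^8 ≡ 21² = 441 ≡ 18 (mod 47)
  4^16 ≡ 18² = 324 ≡ 42 (mod 47)
31 = 16 + 8 + 4 + 2 + 1, so 4^31 = 4^16 × 4^8 × 4^4 × 4^2 × 4^1 ≡ 42 × 18 × 21 × 16 × 4 (mod 47)
Multiplying step by step:
  42 × 18 = 756 ≡ 4 (mod 47)
  4 × 21 = 84 ≡ 37 (mod 47)
  37 × 16 = 592 ≡ 28 (mod 47)
  28 × 4 = 112 ≡ 18 (mod 47)
Result: 4^31 ≡ 18 (mod 47)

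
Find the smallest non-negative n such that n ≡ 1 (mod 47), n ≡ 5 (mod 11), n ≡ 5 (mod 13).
6440

Using the Chinese Remainder Theorem:
M = product of moduli = 6721
For equation 1: M_1 = 143, 143 ≡ 2 (mod 47), inverse of 143 mod 47 is 24 (check: 2 × 24 = 48 ≡ 1 (mod 47))
For equation 2: M_2 = 611, 611 ≡ 6 (mod 11), inverse of 611 mod 11 is 2 (check: 6 × 2 = 12 ≡ 1 (mod 11))
For equation 3: M_3 = 517, 517 ≡ 10 (mod 13), inverse of 517 mod 13 is 4 (check: 10 × 4 = 40 ≡ 1 (mod 13))
Combine: n ≡ Σ r_i×M_i×(M_i⁻¹ mod m_i) = 1×143×24 + 5×611×2 + 5×517×4 = 3432 + 6110 + 10340 = 19882
19882 mod 6721 = 6440
n ≡ 6440 (mod 6721)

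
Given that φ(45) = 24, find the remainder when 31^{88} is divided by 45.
By Euler: 31^{24} ≡ 1 (mod 45) since gcd(31, 45) = 1. 88 = 3×24 + 16. So 31^{88} ≡ 31^{16} ≡ 31 (mod 45)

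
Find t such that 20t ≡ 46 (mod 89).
29

Since gcd(20, 89) = 1 divides 46, a solution exists.
Multiply both sides by the inverse of 20 mod 89:
  20^(-1) mod 89 = 49
  x ≡ 49 × 46 ≡ 2254 ≡ 29 (mod 89)
Verification: 20 × 29 = 580 = 6 × 89 + 46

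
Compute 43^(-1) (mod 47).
43^(-1) ≡ 35 (mod 47). Verification: 43 × 35 = 1505 ≡ 1 (mod 47)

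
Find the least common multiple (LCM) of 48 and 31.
1488

First find GCD(48, 31) using the Euclidean algorithm:
48 = 1 × 31 + 17
31 = 1 × 17 + 14
17 = 1 × 14 + 3
14 = 4 × 3 + 2
3 = 1 × 2 + 1
2 = 2 × 1 + 0
GCD(48, 31) = 1

LCM formula: LCM(a, b) = (a × b) / GCD(a, b)
LCM(48, 31) = (48 × 31) / 1
LCM(48, 31) = 1488 / 1
LCM(48, 31) = 1488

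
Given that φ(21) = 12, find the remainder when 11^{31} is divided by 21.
By Euler: 11^{12} ≡ 1 (mod 21) since gcd(11, 21) = 1. 31 = 2×12 + 7. So 11^{31} ≡ 11^{7} ≡ 11 (mod 21)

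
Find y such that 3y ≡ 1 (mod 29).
3^(-1) ≡ 10 (mod 29). Verification: 3 × 10 = 30 ≡ 1 (mod 29)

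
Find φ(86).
42

Prime factorization: 86 = 2 × 43
Using the formula φ(n) = n × Π(1 - 1/p) for each prime factor p:
φ(86) = 86 × (1 - 1/2) × (1 - 1/43)
φ(86) = 42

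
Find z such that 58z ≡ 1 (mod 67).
58^(-1) ≡ 52 (mod 67). Verification: 58 × 52 = 3016 ≡ 1 (mod 67)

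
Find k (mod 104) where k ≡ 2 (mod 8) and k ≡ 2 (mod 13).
M = 8 × 13 = 104. M₁ = 13, y₁ ≡ 5 (mod 8). M₂ = 8, y₂ ≡ 5 (mod 13). k = 2×13×5 + 2×8×5 ≡ 2 (mod 104)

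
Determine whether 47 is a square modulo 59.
By Euler's criterion: 47^{29} ≡ 58 (mod 59). Since this equals -1 (≡ 58), 47 is not a QR.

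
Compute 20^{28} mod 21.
1

Using successive squaring:
Binary expansion of 28: 11100
Powers of 20 mod 21 (each is the square of the previous):
  20^1 ≡ 20 (mod 21)
  20^2 ≡ 20² = 400 ≡ 1 (mod 21)
  20^4 ≡ 1² = 1 ≡ 1 (mod 21)
  20^8 ≡ 1² = 1 ≡ 1 (mod 21)
  20^16 ≡ 1² = 1 ≡ 1 (mod 21)
28 = 16 + 8 + 4, so 20^28 = 20^16 × 20^8 × 20^4 ≡ 1 × 1 × 1 (mod 21)
Multiplying step by step:
  1 × 1 = 1 ≡ 1 (mod 21)
  1 × 1 = 1 ≡ 1 (mod 21)
Result: 20^28 ≡ 1 (mod 21)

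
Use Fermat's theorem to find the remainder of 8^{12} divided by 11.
9

By Fermat's Little Theorem, a^(p-1) ≡ 1 (mod p) for prime p and gcd(a, p) = 1
Here p = 11, so 8^10 ≡ 1 (mod 11)
We can reduce the exponent: 12 mod 10 = 2
So 8^12 ≡ 8^2 (mod 11)
Computing: 8^2 mod 11 = 9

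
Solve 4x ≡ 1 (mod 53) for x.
40

Using Extended Euclidean Algorithm:
gcd(4, 53) = 1
Bezout coefficients: 4 × -13 + 53 × 1 = 1
So 4 × -13 ≡ 1 (mod 53)
The inverse is -13 mod 53 = 40
Verification: 4 × 40 = 160 = 3 × 53 + 1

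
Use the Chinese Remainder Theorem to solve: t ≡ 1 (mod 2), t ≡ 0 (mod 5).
M = 2 × 5 = 10. M₁ = 5, y₁ ≡ 1 (mod 2). M₂ = 2, y₂ ≡ 3 (mod 5). t = 1×5×1 + 0×2×3 ≡ 5 (mod 10)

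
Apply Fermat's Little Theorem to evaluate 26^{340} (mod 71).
20

By Fermat's Little Theorem, a^(p-1) ≡ 1 (mod p) for prime p and gcd(a, p) = 1
Here p = 71, so 26^70 ≡ 1 (mod 71)
We can reduce the exponent: 340 mod 70 = 60
So 26^340 ≡ 26^60 (mod 71)
Computing: 26^60 mod 71 = 20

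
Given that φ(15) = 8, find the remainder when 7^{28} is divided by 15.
By Euler: 7^{8} ≡ 1 (mod 15) since gcd(7, 15) = 1. 28 = 3×8 + 4. So 7^{28} ≡ 7^{4} ≡ 1 (mod 15)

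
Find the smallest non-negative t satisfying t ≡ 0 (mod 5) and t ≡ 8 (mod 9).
M = 5 × 9 = 45. M₁ = 9, y₁ ≡ 4 (mod 5). M₂ = 5, y₂ ≡ 2 (mod 9). t = 0×9×4 + 8×5×2 ≡ 35 (mod 45)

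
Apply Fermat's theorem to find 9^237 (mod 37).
By Fermat: 9^{36} ≡ 1 (mod 37). 237 ≡ 21 (mod 36). So 9^{237} ≡ 9^{21} ≡ 26 (mod 37)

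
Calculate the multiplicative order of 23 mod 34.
Powers of 23 mod 34: 23^1≡23, 23^2≡19, 23^3≡29, 23^4≡21, 23^5≡7, 23^6≡25, 23^7≡31, 23^8≡33, 23^9≡11, 23^10≡15, 23^11≡5, 23^12≡13, 23^13≡27, 23^14≡9, 23^15≡3, 23^16≡1. Order = 16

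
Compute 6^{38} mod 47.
2

Using successive squaring:
Binary expansion of 38: 100110
Powers of 6 mod 47 (each is the square of the previous):
  6^1 ≡ 6 (mod 47)
  6^2 ≡ 6² = 36 ≡ 36 (mod 47)
  6^4 ≡ 36² = 1296 ≡ 27 (mod 47)
  6^8 ≡ 27² = 729 ≡ 24 (mod 47)
  6^16 ≡ 24² = 576 ≡ 12 (mod 47)
  6^32 ≡ 12² = 144 ≡ 3 (mod 47)
38 = 32 + 4 + 2, so 6^38 = 6^32 × 6^4 × 6^2 ≡ 3 × 27 × 36 (mod 47)
Multiplying step by step:
  3 × 27 = 81 ≡ 34 (mod 47)
  34 × 36 = 1224 ≡ 2 (mod 47)
Result: 6^38 ≡ 2 (mod 47)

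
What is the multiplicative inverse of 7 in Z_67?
7^(-1) ≡ 48 (mod 67). Verification: 7 × 48 = 336 ≡ 1 (mod 67)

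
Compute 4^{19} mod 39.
4

Using successive squaring:
Binary expansion of 19: 10011
Powers of 4 mod 39 (each is the square of the previous):
  4^1 ≡ 4 (mod 39)
  4^2 ≡ 4² = 16 ≡ 16 (mod 39)
  4^4 ≡ 16² = 256 ≡ 22 (mod 39)
  4^8 ≡ 22² = 484 ≡ 16 (mod 39)
  4^16 ≡ 16² = 256 ≡ 22 (mod 39)
19 = 16 + 2 + 1, so 4^19 = 4^16 × 4^2 × 4^1 ≡ 22 × 16 × 4 (mod 39)
Multiplying step by step:
  22 × 16 = 352 ≡ 1 (mod 39)
  1 × 4 = 4 ≡ 4 (mod 39)
Result: 4^19 ≡ 4 (mod 39)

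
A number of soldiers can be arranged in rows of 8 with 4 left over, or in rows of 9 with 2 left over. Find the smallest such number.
M = 8 × 9 = 72. M₁ = 9, y₁ ≡ 1 (mod 8). M₂ = 8, y₂ ≡ 8 (mod 9). x = 4×9×1 + 2×8×8 ≡ 20 (mod 72). The smallest positive such number is 20.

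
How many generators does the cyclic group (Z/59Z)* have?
28

The number of primitive roots modulo p is φ(p-1) = φ(58)
φ(58) = 28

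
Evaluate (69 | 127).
(69/127) = 69^{63} mod 127 = 1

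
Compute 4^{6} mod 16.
0

Using successive squaring:
Binary expansion of 6: 110
Powers of 4 mod 16 (each is the square of the previous):
  4^1 ≡ 4 (mod 16)
  4^2 ≡ 4² = 16 ≡ 0 (mod 16)
  4^4 ≡ 0² = 0 ≡ 0 (mod 16)
6 = 4 + 2, so 4^6 = 4^4 × 4^2 ≡ 0 × 0 (mod 16)
Multiplying step by step:
  0 × 0 = 0 ≡ 0 (mod 16)
Result: 4^6 ≡ 0 (mod 16)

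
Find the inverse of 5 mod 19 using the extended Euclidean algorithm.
Extended GCD: 5(4) + 19(-1) = 1. So 5^(-1) ≡ 4 ≡ 4 (mod 19). Verify: 5 × 4 = 20 ≡ 1 (mod 19)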